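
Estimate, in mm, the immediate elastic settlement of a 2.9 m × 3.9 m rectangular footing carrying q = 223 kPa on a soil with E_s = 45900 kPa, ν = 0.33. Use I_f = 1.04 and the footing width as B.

Immediate (elastic) settlement: S_e = q·B·(1−ν²)/E_s · I_f.
S_e = 223 × 2.9 × (1 − 0.33²) / 45900 × 1.04
    = 223 × 2.9 × 0.8911 / 45900 × 1.04
    = 0.01306 m = 13.06 mm

S_e ≈ 13.1 mm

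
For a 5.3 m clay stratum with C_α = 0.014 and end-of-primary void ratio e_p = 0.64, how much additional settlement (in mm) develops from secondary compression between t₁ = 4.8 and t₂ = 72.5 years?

S_s ≈ 53.3 mm

Secondary compression: S_s = C_α·H/(1+e_p)·log₁₀(t₂/t₁)
S_s = 0.014×5.3/(1+0.64)×log₁₀(72.5/4.8)
    = 0.04524 × 1.179 = 0.05335 m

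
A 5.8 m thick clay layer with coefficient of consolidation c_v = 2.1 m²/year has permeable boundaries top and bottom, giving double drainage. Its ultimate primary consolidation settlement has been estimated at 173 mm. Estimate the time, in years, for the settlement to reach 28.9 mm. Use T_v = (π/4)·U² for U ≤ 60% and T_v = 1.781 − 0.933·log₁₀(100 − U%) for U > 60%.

t ≈ 0.0878 years

Drainage path length: H_d = H/2 = 2.9 m (double drainage).
U = S(t)/S_ult = 28.9/173 = 0.1671.
U ≤ 60%: T_v = (π/4)·U² = (π/4)×0.16705² = 0.021918.
t = T_v·H_d²/c_v = 0.021918×2.9²/2.1 = 0.08778 years.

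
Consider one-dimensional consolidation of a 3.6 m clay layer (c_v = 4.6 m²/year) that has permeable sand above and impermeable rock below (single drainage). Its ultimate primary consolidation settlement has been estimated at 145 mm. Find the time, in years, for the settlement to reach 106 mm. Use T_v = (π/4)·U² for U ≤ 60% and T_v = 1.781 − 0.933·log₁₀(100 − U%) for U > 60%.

t ≈ 1.26 years

Drainage path length: H_d = H = 3.6 m (single drainage).
U = S(t)/S_ult = 106/145 = 0.731.
U > 60%: T_v = 1.781 − 0.933·log₁₀(100 − 73.103) = 0.44709.
t = T_v·H_d²/c_v = 0.44709×3.6²/4.6 = 1.26 years.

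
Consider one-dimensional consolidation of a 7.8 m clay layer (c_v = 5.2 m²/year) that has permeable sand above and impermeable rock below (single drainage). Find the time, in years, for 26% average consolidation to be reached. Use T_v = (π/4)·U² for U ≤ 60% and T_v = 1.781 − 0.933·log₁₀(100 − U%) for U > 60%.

t ≈ 0.621 years

Drainage path length: H_d = H = 7.8 m (single drainage).
U ≤ 60%: T_v = (π/4)·U² = (π/4)×0.26² = 0.053093.
t = T_v·H_d²/c_v = 0.053093×7.8²/5.2 = 0.6212 years.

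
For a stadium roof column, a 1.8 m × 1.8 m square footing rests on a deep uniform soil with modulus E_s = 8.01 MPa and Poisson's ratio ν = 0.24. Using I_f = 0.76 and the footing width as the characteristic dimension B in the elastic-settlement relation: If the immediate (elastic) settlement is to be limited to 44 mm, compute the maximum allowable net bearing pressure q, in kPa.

q ≈ 273 kPa

E_s = 8.01 MPa = 8010 kPa.
S_e = q·B·(1−ν²)/E_s · I_f  ⇒  q = S_e·E_s / (B·(1−ν²)·I_f).
q = 0.044 × 8010 / (1.8 × 0.9424 × 0.76) = 273.4 kPa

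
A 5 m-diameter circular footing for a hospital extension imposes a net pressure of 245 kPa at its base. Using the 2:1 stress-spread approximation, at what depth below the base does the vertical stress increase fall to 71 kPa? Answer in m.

z ≈ 4.29 m

2:1 spreading — at depth z the loaded area has grown by z in each plan dimension:
qD²/(D+z)² = Δσ_z ⇒ z = D(√(q/Δσ_z) − 1) = 5×(√(245/71) − 1) = 4.288 m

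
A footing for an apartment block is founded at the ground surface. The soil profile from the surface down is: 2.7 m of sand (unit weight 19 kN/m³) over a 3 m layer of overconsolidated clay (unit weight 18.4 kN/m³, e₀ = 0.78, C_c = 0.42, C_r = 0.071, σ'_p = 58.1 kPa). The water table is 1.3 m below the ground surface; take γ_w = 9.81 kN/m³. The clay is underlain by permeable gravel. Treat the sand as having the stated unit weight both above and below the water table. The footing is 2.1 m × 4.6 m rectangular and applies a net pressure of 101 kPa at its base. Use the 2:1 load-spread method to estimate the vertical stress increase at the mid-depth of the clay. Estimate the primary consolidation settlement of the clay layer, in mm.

Mid-depth of clay below the ground surface: z = 2.7 + 3/2 = 4.2 m.
Total vertical stress at mid-clay: σ_v = 19×2.7 + 18.4×1.5 = 78.9 kPa.
Pore pressure: u = 9.81×(4.2 − 1.3) = 28.449 kPa.
Initial effective stress: σ'_0 = σ_v − u = 78.9 − 28.449 = 50.451 kPa.
Stress increase at mid-clay by the 2:1 spreading method:
Δσ = qBL/((B+z)(L+z)) = 101×2.1×4.6/((2.1+4.2)(4.6+4.2)) = 17.598 kPa
Final effective stress: σ'_f = 50.451 + 17.598 = 68.049 kPa.
σ'_f = 68.049 > σ'_p = 58.1 kPa, so the stress path crosses the preconsolidation pressure — recompression up to σ'_p, then virgin compression beyond:
S_c = H/(1+e₀)·[C_r·log₁₀(σ'_p/σ'_0) + C_c·log₁₀(σ'_f/σ'_p)]
    = 3/1.78 × [0.071×log₁₀(58.1/50.451) + 0.42×log₁₀(68.049/58.1)]
    = 1.6854 × [0.0043528 + 0.028831] = 0.05593 m

S_c ≈ 55.9 mm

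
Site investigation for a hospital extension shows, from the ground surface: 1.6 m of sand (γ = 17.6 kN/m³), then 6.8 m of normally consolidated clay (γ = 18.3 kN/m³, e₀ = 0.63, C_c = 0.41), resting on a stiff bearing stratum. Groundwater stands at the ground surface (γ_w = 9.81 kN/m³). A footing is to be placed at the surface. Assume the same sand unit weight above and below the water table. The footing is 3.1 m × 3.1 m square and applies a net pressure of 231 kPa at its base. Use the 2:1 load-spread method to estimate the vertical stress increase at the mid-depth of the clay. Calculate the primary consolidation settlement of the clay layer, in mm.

Mid-depth of clay below the ground surface: z = 1.6 + 6.8/2 = 5 m.
Total vertical stress at mid-clay: σ_v = 17.6×1.6 + 18.3×3.4 = 90.38 kPa.
Pore pressure: u = 9.81×(5 − 0) = 49.05 kPa.
Initial effective stress: σ'_0 = σ_v − u = 90.38 − 49.05 = 41.33 kPa.
Stress increase at mid-clay by the 2:1 spreading method:
Δσ = qBL/((B+z)(L+z)) = 231×3.1×3.1/((3.1+5)(3.1+5)) = 33.835 kPa
Final effective stress: σ'_f = σ'_0 + Δσ = 41.33 + 33.835 = 75.165 kPa.
Normally consolidated clay, so the full stress increment lies on the virgin compression line:
S_c = C_c·H/(1+e₀)·log₁₀(σ'_f/σ'_0) = 0.41×6.8/(1+0.63)×log₁₀(75.165/41.33)
    = 1.7104 × 0.25975 = 0.4443 m

S_c ≈ 444 mm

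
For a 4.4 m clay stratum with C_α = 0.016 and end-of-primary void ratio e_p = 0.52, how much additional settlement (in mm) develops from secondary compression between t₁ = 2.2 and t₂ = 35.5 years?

Secondary compression: S_s = C_α·H/(1+e_p)·log₁₀(t₂/t₁)
S_s = 0.016×4.4/(1+0.52)×log₁₀(35.5/2.2)
    = 0.04632 × 1.208 = 0.05594 m

S_s ≈ 55.9 mm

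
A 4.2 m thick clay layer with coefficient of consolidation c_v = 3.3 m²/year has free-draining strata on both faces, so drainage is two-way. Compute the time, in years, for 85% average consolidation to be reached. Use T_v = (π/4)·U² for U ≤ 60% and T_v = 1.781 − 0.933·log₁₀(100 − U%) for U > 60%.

t ≈ 0.914 years

Drainage path length: H_d = H/2 = 2.1 m (double drainage).
U > 60%: T_v = 1.781 − 0.933·log₁₀(100 − 85) = 0.68371.
t = T_v·H_d²/c_v = 0.68371×2.1²/3.3 = 0.9137 years.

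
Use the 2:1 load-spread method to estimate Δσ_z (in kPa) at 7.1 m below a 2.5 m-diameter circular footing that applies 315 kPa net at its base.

Δσ_z ≈ 21.4 kPa

By the 2:1 method the load spreads at 1 horizontal : 2 vertical, so at depth z the loaded area has grown by z in each plan dimension:
Δσ ≈ qD²/(D+z)² = 315×2.5²/(2.5+7.1)² = 21.362 kPa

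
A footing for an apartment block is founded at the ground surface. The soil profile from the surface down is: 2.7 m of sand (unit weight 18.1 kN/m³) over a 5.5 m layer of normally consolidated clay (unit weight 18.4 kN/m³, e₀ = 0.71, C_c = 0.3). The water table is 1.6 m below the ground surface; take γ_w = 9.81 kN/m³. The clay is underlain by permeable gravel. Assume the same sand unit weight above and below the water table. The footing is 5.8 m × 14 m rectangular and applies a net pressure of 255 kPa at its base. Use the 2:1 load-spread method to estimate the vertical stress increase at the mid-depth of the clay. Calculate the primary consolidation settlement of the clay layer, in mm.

Mid-depth of clay below the ground surface: z = 2.7 + 5.5/2 = 5.45 m.
Total vertical stress at mid-clay: σ_v = 18.1×2.7 + 18.4×2.75 = 99.47 kPa.
Pore pressure: u = 9.81×(5.45 − 1.6) = 37.769 kPa.
Initial effective stress: σ'_0 = σ_v − u = 99.47 − 37.769 = 61.701 kPa.
Stress increase at mid-clay by the 2:1 spreading method:
Δσ = qBL/((B+z)(L+z)) = 255×5.8×14/((5.8+5.45)(14+5.45)) = 94.629 kPa
Final effective stress: σ'_f = σ'_0 + Δσ = 61.701 + 94.629 = 156.33 kPa.
Normally consolidated clay, so the full stress increment lies on the virgin compression line:
S_c = C_c·H/(1+e₀)·log₁₀(σ'_f/σ'_0) = 0.3×5.5/(1+0.71)×log₁₀(156.33/61.701)
    = 0.96491 × 0.40375 = 0.3896 m

S_c ≈ 390 mm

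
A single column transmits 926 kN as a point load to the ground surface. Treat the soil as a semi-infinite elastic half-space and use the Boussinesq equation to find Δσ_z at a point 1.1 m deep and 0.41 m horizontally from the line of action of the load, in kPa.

Boussinesq vertical stress below a point load on an elastic half-space:
Δσ_z = 3P/(2πz²) · [1 + (r/z)²]^(−5/2)
r/z = 0.41/1.1 = 0.37273; [1+(r/z)²]^(−5/2) = 0.72237.
Δσ_z = 3×926/(2π×1.1²) × 0.72237 = 365.4 × 0.72237 = 264 kPa

Δσ_z ≈ 264 kPa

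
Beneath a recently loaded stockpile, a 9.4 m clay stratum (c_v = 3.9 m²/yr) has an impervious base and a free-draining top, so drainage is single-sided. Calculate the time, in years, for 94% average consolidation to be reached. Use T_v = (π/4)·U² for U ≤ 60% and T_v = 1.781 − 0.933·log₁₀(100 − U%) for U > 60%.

t ≈ 23.9 years

Drainage path length: H_d = H = 9.4 m (single drainage).
U > 60%: T_v = 1.781 − 0.933·log₁₀(100 − 94) = 1.055.
t = T_v·H_d²/c_v = 1.055×9.4²/3.9 = 23.9 years.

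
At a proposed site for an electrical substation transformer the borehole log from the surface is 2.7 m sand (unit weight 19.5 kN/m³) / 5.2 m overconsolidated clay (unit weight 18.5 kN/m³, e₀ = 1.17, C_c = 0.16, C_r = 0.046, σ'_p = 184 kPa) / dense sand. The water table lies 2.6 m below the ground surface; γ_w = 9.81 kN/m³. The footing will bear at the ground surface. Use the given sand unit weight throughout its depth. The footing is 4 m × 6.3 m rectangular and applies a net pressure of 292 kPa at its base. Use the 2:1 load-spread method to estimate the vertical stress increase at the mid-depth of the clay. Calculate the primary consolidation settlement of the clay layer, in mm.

S_c ≈ 31.2 mm

Mid-depth of clay below the ground surface: z = 2.7 + 5.2/2 = 5.3 m.
Total vertical stress at mid-clay: σ_v = 19.5×2.7 + 18.5×2.6 = 100.75 kPa.
Pore pressure: u = 9.81×(5.3 − 2.6) = 26.487 kPa.
Initial effective stress: σ'_0 = σ_v − u = 100.75 − 26.487 = 74.263 kPa.
Stress increase at mid-clay by the 2:1 spreading method:
Δσ = qBL/((B+z)(L+z)) = 292×4×6.3/((4+5.3)(6.3+5.3)) = 68.209 kPa
Final effective stress: σ'_f = 74.263 + 68.209 = 142.47 kPa.
σ'_f = 142.47 ≤ σ'_p = 184 kPa, so the clay remains overconsolidated and only the recompression index applies:
S_c = C_r·H/(1+e₀)·log₁₀(σ'_f/σ'_0) = 0.046×5.2/2.17×log₁₀(142.47/74.263)
    = 0.11023 × 0.28295 = 0.03119 m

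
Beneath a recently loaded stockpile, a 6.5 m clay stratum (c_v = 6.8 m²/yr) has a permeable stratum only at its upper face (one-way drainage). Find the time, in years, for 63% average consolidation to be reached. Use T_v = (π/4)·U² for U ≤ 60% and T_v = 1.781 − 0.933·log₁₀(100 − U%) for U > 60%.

t ≈ 1.98 years

Drainage path length: H_d = H = 6.5 m (single drainage).
U > 60%: T_v = 1.781 − 0.933·log₁₀(100 − 63) = 0.31787.
t = T_v·H_d²/c_v = 0.31787×6.5²/6.8 = 1.975 years.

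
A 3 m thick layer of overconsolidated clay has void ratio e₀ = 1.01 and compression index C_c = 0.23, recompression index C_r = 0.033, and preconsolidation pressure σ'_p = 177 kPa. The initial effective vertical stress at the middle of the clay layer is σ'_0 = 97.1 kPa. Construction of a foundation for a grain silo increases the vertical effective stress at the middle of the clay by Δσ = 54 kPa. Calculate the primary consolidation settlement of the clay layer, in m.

Final effective stress: σ'_f = 97.1 + 54 = 151.1 kPa.
σ'_f = 151.1 ≤ σ'_p = 177 kPa, so the clay remains overconsolidated and only the recompression index applies:
S_c = C_r·H/(1+e₀)·log₁₀(σ'_f/σ'_0) = 0.033×3/2.01×log₁₀(151.1/97.1)
    = 0.049252 × 0.19205 = 0.009459 m

S_c ≈ 0.00946 m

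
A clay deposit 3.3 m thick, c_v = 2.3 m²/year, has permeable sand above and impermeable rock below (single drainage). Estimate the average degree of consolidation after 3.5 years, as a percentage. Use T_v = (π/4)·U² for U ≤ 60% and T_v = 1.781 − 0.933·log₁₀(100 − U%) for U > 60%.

U ≈ 86.9 %

Drainage path length: H_d = H = 3.3 m (single drainage).
T_v = c_v·t/H_d² = 2.3×3.5/3.3² = 0.73921.
T_v = 0.73921 corresponds to the U > 60% branch:
U = 1 − 10^((1.781 − T_v)/0.933)/100 = 0.8692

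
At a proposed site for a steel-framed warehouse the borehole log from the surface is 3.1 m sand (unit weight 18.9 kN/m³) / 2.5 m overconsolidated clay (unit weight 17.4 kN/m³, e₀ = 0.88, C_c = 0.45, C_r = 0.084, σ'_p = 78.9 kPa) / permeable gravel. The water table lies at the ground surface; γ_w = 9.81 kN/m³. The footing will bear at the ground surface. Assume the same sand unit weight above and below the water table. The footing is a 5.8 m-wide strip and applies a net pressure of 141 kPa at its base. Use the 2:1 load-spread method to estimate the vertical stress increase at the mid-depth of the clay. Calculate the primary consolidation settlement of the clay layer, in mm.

S_c ≈ 141 mm

Mid-depth of clay below the ground surface: z = 3.1 + 2.5/2 = 4.35 m.
Total vertical stress at mid-clay: σ_v = 18.9×3.1 + 17.4×1.25 = 80.34 kPa.
Pore pressure: u = 9.81×(4.35 − 0) = 42.673 kPa.
Initial effective stress: σ'_0 = σ_v − u = 80.34 − 42.673 = 37.667 kPa.
Stress increase at mid-clay by the 2:1 spreading method:
Δσ = qB/(B+z) = 141×5.8/(5.8+4.35) = 80.571 kPa
Final effective stress: σ'_f = 37.667 + 80.571 = 118.24 kPa.
σ'_f = 118.24 > σ'_p = 78.9 kPa, so the stress path crosses the preconsolidation pressure — recompression up to σ'_p, then virgin compression beyond:
S_c = H/(1+e₀)·[C_r·log₁₀(σ'_p/σ'_0) + C_c·log₁₀(σ'_f/σ'_p)]
    = 2.5/1.88 × [0.084×log₁₀(78.9/37.667) + 0.45×log₁₀(118.24/78.9)]
    = 1.3298 × [0.026974 + 0.079059] = 0.141 m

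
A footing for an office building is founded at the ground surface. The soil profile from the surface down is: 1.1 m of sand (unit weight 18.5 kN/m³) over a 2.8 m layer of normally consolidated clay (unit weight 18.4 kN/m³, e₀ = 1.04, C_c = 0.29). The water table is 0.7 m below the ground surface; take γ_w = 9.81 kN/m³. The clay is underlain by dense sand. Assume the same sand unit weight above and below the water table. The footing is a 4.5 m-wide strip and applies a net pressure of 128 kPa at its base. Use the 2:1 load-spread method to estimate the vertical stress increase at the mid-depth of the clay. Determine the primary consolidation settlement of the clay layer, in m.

Mid-depth of clay below the ground surface: z = 1.1 + 2.8/2 = 2.5 m.
Total vertical stress at mid-clay: σ_v = 18.5×1.1 + 18.4×1.4 = 46.11 kPa.
Pore pressure: u = 9.81×(2.5 − 0.7) = 17.658 kPa.
Initial effective stress: σ'_0 = σ_v − u = 46.11 − 17.658 = 28.452 kPa.
Stress increase at mid-clay by the 2:1 spreading method:
Δσ = qB/(B+z) = 128×4.5/(4.5+2.5) = 82.286 kPa
Final effective stress: σ'_f = σ'_0 + Δσ = 28.452 + 82.286 = 110.74 kPa.
Normally consolidated clay, so the full stress increment lies on the virgin compression line:
S_c = C_c·H/(1+e₀)·log₁₀(σ'_f/σ'_0) = 0.29×2.8/(1+1.04)×log₁₀(110.74/28.452)
    = 0.39804 × 0.59019 = 0.2349 m

S_c ≈ 0.235 m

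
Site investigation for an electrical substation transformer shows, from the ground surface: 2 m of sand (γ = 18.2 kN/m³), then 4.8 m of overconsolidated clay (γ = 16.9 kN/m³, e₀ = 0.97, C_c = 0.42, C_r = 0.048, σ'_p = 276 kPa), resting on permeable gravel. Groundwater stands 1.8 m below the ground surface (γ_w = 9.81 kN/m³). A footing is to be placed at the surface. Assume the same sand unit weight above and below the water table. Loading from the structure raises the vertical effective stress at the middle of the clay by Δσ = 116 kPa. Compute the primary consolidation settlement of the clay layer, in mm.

S_c ≈ 59.9 mm

Mid-depth of clay below the ground surface: z = 2 + 4.8/2 = 4.4 m.
Total vertical stress at mid-clay: σ_v = 18.2×2 + 16.9×2.4 = 76.96 kPa.
Pore pressure: u = 9.81×(4.4 − 1.8) = 25.506 kPa.
Initial effective stress: σ'_0 = σ_v − u = 76.96 − 25.506 = 51.454 kPa.
Final effective stress: σ'_f = 51.454 + 116 = 167.45 kPa.
σ'_f = 167.45 ≤ σ'_p = 276 kPa, so the clay remains overconsolidated and only the recompression index applies:
S_c = C_r·H/(1+e₀)·log₁₀(σ'_f/σ'_0) = 0.048×4.8/1.97×log₁₀(167.45/51.454)
    = 0.11695 × 0.51247 = 0.05993 m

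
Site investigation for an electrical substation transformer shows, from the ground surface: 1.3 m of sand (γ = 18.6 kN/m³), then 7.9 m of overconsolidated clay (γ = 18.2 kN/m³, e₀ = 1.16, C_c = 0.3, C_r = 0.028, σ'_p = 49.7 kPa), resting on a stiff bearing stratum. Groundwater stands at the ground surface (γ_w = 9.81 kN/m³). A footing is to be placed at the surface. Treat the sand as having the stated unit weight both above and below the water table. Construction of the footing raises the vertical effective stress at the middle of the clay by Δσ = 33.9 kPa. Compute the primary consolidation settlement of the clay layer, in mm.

S_c ≈ 222 mm

Mid-depth of clay below the ground surface: z = 1.3 + 7.9/2 = 5.25 m.
Total vertical stress at mid-clay: σ_v = 18.6×1.3 + 18.2×3.95 = 96.07 kPa.
Pore pressure: u = 9.81×(5.25 − 0) = 51.503 kPa.
Initial effective stress: σ'_0 = σ_v − u = 96.07 − 51.503 = 44.567 kPa.
Final effective stress: σ'_f = 44.567 + 33.9 = 78.467 kPa.
σ'_f = 78.467 > σ'_p = 49.7 kPa, so the stress path crosses the preconsolidation pressure — recompression up to σ'_p, then virgin compression beyond:
S_c = H/(1+e₀)·[C_r·log₁₀(σ'_p/σ'_0) + C_c·log₁₀(σ'_f/σ'_p)]
    = 7.9/2.16 × [0.028×log₁₀(49.7/44.567) + 0.3×log₁₀(78.467/49.7)]
    = 3.6574 × [0.0013256 + 0.059499] = 0.2225 m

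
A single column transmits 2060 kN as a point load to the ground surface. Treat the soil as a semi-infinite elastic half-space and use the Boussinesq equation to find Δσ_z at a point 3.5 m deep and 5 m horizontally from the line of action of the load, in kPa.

Boussinesq vertical stress below a point load on an elastic half-space:
Δσ_z = 3P/(2πz²) · [1 + (r/z)²]^(−5/2)
r/z = 5/3.5 = 1.4286; [1+(r/z)²]^(−5/2) = 0.062019.
Δσ_z = 3×2060/(2π×3.5²) × 0.062019 = 80.292 × 0.062019 = 4.98 kPa

Δσ_z ≈ 4.98 kPa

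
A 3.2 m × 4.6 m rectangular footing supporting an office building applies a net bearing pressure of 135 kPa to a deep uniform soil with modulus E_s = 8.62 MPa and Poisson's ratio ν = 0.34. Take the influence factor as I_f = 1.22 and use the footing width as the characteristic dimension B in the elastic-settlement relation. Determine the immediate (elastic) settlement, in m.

S_e ≈ 0.0541 m

Immediate (elastic) settlement: S_e = q·B·(1−ν²)/E_s · I_f.
E_s = 8.62 MPa = 8620 kPa.
S_e = 135 × 3.2 × (1 − 0.34²) / 8620 × 1.22
    = 135 × 3.2 × 0.8844 / 8620 × 1.22
    = 0.05407 m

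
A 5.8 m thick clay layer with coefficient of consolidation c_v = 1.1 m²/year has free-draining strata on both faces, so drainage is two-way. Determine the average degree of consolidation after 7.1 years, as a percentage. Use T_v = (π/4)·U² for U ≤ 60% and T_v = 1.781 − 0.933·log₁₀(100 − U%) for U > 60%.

U ≈ 91.8 %

Drainage path length: H_d = H/2 = 2.9 m (double drainage).
T_v = c_v·t/H_d² = 1.1×7.1/2.9² = 0.92866.
T_v = 0.92866 corresponds to the U > 60% branch:
U = 1 − 10^((1.781 − T_v)/0.933)/100 = 0.9181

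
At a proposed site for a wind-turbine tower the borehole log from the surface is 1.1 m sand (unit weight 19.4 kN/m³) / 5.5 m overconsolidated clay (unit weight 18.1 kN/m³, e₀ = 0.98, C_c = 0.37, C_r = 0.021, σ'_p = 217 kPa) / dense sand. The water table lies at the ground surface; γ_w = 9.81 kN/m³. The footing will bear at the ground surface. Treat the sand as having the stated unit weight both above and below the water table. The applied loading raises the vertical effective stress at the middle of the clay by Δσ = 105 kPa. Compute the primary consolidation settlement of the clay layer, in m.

Mid-depth of clay below the ground surface: z = 1.1 + 5.5/2 = 3.85 m.
Total vertical stress at mid-clay: σ_v = 19.4×1.1 + 18.1×2.75 = 71.115 kPa.
Pore pressure: u = 9.81×(3.85 − 0) = 37.769 kPa.
Initial effective stress: σ'_0 = σ_v − u = 71.115 − 37.769 = 33.346 kPa.
Final effective stress: σ'_f = 33.346 + 105 = 138.35 kPa.
σ'_f = 138.35 ≤ σ'_p = 217 kPa, so the clay remains overconsolidated and only the recompression index applies:
S_c = C_r·H/(1+e₀)·log₁₀(σ'_f/σ'_0) = 0.021×5.5/1.98×log₁₀(138.35/33.346)
    = 0.058334 × 0.61794 = 0.03605 m

S_c ≈ 0.036 m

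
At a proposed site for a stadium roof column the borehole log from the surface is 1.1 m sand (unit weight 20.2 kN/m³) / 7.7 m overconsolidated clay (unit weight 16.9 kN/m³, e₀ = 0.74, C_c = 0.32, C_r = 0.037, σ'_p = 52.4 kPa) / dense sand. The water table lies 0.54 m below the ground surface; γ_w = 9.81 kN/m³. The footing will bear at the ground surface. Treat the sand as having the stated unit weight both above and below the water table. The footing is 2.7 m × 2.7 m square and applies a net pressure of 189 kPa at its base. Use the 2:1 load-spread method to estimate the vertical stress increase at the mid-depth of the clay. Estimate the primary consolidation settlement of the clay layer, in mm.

S_c ≈ 169 mm

Mid-depth of clay below the ground surface: z = 1.1 + 7.7/2 = 4.95 m.
Total vertical stress at mid-clay: σ_v = 20.2×1.1 + 16.9×3.85 = 87.285 kPa.
Pore pressure: u = 9.81×(4.95 − 0.54) = 43.262 kPa.
Initial effective stress: σ'_0 = σ_v − u = 87.285 − 43.262 = 44.023 kPa.
Stress increase at mid-clay by the 2:1 spreading method:
Δσ = qBL/((B+z)(L+z)) = 189×2.7×2.7/((2.7+4.95)(2.7+4.95)) = 23.543 kPa
Final effective stress: σ'_f = 44.023 + 23.543 = 67.566 kPa.
σ'_f = 67.566 > σ'_p = 52.4 kPa, so the stress path crosses the preconsolidation pressure — recompression up to σ'_p, then virgin compression beyond:
S_c = H/(1+e₀)·[C_r·log₁₀(σ'_p/σ'_0) + C_c·log₁₀(σ'_f/σ'_p)]
    = 7.7/1.74 × [0.037×log₁₀(52.4/44.023) + 0.32×log₁₀(67.566/52.4)]
    = 4.4253 × [0.0027991 + 0.035327] = 0.1687 m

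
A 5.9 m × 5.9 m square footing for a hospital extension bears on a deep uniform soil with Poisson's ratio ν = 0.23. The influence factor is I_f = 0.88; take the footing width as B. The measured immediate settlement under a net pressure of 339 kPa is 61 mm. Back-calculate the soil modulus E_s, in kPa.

S_e = q·B·(1−ν²)/E_s · I_f  ⇒  E_s = q·B·(1−ν²)·I_f / S_e.
E_s = 339 × 5.9 × 0.9471 × 0.88 / 0.061 = 27330 kPa

E_s ≈ 27300 kPa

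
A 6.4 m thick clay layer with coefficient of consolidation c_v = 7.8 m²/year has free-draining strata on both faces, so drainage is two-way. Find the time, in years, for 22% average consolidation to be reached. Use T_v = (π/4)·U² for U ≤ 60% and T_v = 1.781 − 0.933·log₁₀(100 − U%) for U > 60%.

t ≈ 0.0499 years

Drainage path length: H_d = H/2 = 3.2 m (double drainage).
U ≤ 60%: T_v = (π/4)·U² = (π/4)×0.22² = 0.038013.
t = T_v·H_d²/c_v = 0.038013×3.2²/7.8 = 0.0499 years.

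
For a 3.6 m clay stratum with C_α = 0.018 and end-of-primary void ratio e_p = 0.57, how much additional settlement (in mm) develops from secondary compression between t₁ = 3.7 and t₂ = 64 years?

S_s ≈ 51.1 mm

Secondary compression: S_s = C_α·H/(1+e_p)·log₁₀(t₂/t₁)
S_s = 0.018×3.6/(1+0.57)×log₁₀(64/3.7)
    = 0.04127 × 1.238 = 0.0511 m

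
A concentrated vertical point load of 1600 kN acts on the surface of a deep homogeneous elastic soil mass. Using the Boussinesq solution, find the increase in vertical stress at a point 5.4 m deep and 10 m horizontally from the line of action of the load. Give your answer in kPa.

Boussinesq vertical stress below a point load on an elastic half-space:
Δσ_z = 3P/(2πz²) · [1 + (r/z)²]^(−5/2)
r/z = 10/5.4 = 1.8519; [1+(r/z)²]^(−5/2) = 0.024219.
Δσ_z = 3×1600/(2π×5.4²) × 0.024219 = 26.198 × 0.024219 = 0.6345 kPa

Δσ_z ≈ 0.634 kPa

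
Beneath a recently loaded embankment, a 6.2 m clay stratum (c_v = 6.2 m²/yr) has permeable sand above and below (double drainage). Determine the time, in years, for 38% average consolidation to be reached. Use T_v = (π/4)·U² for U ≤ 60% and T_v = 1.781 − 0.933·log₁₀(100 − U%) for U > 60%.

Drainage path length: H_d = H/2 = 3.1 m (double drainage).
U ≤ 60%: T_v = (π/4)·U² = (π/4)×0.38² = 0.11341.
t = T_v·H_d²/c_v = 0.11341×3.1²/6.2 = 0.1758 years.

t ≈ 0.176 years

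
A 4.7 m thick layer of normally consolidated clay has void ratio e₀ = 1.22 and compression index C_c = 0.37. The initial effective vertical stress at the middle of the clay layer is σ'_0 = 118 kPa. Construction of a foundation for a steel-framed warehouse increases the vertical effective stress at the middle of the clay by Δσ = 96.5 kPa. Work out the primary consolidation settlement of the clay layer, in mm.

S_c ≈ 203 mm

Final effective stress: σ'_f = σ'_0 + Δσ = 118 + 96.5 = 214.5 kPa.
Normally consolidated clay, so the full stress increment lies on the virgin compression line:
S_c = C_c·H/(1+e₀)·log₁₀(σ'_f/σ'_0) = 0.37×4.7/(1+1.22)×log₁₀(214.5/118)
    = 0.78333 × 0.25955 = 0.2033 m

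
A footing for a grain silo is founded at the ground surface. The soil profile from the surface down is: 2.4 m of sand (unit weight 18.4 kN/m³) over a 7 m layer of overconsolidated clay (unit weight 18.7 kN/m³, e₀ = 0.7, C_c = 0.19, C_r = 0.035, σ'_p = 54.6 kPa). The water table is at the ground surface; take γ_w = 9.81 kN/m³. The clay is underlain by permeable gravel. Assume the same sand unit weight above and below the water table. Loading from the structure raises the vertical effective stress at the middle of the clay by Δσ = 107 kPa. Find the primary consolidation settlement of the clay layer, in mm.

S_c ≈ 366 mm

Mid-depth of clay below the ground surface: z = 2.4 + 7/2 = 5.9 m.
Total vertical stress at mid-clay: σ_v = 18.4×2.4 + 18.7×3.5 = 109.61 kPa.
Pore pressure: u = 9.81×(5.9 − 0) = 57.879 kPa.
Initial effective stress: σ'_0 = σ_v − u = 109.61 − 57.879 = 51.731 kPa.
Final effective stress: σ'_f = 51.731 + 107 = 158.73 kPa.
σ'_f = 158.73 > σ'_p = 54.6 kPa, so the stress path crosses the preconsolidation pressure — recompression up to σ'_p, then virgin compression beyond:
S_c = H/(1+e₀)·[C_r·log₁₀(σ'_p/σ'_0) + C_c·log₁₀(σ'_f/σ'_p)]
    = 7/1.7 × [0.035×log₁₀(54.6/51.731) + 0.19×log₁₀(158.73/54.6)]
    = 4.1176 × [0.00082046 + 0.088059] = 0.366 m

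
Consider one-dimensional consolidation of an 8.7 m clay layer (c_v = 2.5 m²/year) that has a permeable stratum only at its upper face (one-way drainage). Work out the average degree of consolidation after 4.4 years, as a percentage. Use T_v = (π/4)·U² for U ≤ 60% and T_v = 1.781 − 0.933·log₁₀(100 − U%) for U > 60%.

Drainage path length: H_d = H = 8.7 m (single drainage).
T_v = c_v·t/H_d² = 2.5×4.4/8.7² = 0.14533.
T_v = 0.14533 corresponds to the U ≤ 60% branch:
U = √(4T_v/π) = 0.4302

U ≈ 43 %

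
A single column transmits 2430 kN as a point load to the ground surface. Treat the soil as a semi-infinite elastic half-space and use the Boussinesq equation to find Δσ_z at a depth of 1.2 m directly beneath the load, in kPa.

Boussinesq vertical stress below a point load on an elastic half-space:
Δσ_z = 3P/(2πz²) · [1 + (r/z)²]^(−5/2)
r/z = 0/1.2 = 0; [1+(r/z)²]^(−5/2) = 1.
Δσ_z = 3×2430/(2π×1.2²) × 1 = 805.72 × 1 = 805.7 kPa

Δσ_z ≈ 806 kPa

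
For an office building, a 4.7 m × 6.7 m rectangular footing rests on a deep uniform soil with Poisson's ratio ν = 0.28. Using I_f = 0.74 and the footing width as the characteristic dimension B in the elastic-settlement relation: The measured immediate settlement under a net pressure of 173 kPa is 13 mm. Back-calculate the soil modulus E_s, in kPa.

E_s ≈ 42700 kPa

S_e = q·B·(1−ν²)/E_s · I_f  ⇒  E_s = q·B·(1−ν²)·I_f / S_e.
E_s = 173 × 4.7 × 0.9216 × 0.74 / 0.013 = 42660 kPa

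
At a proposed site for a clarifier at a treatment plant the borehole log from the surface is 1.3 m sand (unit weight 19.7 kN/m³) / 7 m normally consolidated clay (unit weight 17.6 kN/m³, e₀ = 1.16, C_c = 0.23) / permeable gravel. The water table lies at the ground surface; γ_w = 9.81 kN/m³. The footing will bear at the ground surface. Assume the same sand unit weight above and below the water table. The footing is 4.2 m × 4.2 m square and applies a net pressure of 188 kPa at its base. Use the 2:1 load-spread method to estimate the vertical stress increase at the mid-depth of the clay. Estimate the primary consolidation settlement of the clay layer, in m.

Mid-depth of clay below the ground surface: z = 1.3 + 7/2 = 4.8 m.
Total vertical stress at mid-clay: σ_v = 19.7×1.3 + 17.6×3.5 = 87.21 kPa.
Pore pressure: u = 9.81×(4.8 − 0) = 47.088 kPa.
Initial effective stress: σ'_0 = σ_v − u = 87.21 − 47.088 = 40.122 kPa.
Stress increase at mid-clay by the 2:1 spreading method:
Δσ = qBL/((B+z)(L+z)) = 188×4.2×4.2/((4.2+4.8)(4.2+4.8)) = 40.942 kPa
Final effective stress: σ'_f = σ'_0 + Δσ = 40.122 + 40.942 = 81.064 kPa.
Normally consolidated clay, so the full stress increment lies on the virgin compression line:
S_c = C_c·H/(1+e₀)·log₁₀(σ'_f/σ'_0) = 0.23×7/(1+1.16)×log₁₀(81.064/40.122)
    = 0.74537 × 0.30545 = 0.2277 m

S_c ≈ 0.228 m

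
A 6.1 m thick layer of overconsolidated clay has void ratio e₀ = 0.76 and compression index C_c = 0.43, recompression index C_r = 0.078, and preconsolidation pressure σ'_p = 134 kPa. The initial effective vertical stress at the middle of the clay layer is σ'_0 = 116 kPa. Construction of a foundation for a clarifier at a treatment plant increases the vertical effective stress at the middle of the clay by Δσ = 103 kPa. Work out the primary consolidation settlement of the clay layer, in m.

Final effective stress: σ'_f = 116 + 103 = 219 kPa.
σ'_f = 219 > σ'_p = 134 kPa, so the stress path crosses the preconsolidation pressure — recompression up to σ'_p, then virgin compression beyond:
S_c = H/(1+e₀)·[C_r·log₁₀(σ'_p/σ'_0) + C_c·log₁₀(σ'_f/σ'_p)]
    = 6.1/1.76 × [0.078×log₁₀(134/116) + 0.43×log₁₀(219/134)]
    = 3.4659 × [0.0048865 + 0.091736] = 0.3349 m

S_c ≈ 0.335 m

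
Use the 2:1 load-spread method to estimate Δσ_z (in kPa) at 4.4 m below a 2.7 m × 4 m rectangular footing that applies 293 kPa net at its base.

By the 2:1 method the load spreads at 1 horizontal : 2 vertical, so at depth z the loaded area has grown by z in each plan dimension:
Δσ = qBL/((B+z)(L+z)) = 293×2.7×4/((2.7+4.4)(4+4.4)) = 53.058 kPa

Δσ_z ≈ 53.1 kPa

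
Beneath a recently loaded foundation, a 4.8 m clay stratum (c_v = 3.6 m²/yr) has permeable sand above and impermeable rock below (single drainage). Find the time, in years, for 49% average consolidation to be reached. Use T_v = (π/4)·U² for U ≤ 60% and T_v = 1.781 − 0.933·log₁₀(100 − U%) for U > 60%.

t ≈ 1.21 years

Drainage path length: H_d = H = 4.8 m (single drainage).
U ≤ 60%: T_v = (π/4)·U² = (π/4)×0.49² = 0.18857.
t = T_v·H_d²/c_v = 0.18857×4.8²/3.6 = 1.207 years.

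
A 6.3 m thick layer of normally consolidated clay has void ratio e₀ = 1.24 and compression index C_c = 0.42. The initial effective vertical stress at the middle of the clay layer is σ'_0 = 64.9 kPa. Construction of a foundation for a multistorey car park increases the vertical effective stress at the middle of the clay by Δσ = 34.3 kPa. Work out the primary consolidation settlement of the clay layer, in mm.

Final effective stress: σ'_f = σ'_0 + Δσ = 64.9 + 34.3 = 99.2 kPa.
Normally consolidated clay, so the full stress increment lies on the virgin compression line:
S_c = C_c·H/(1+e₀)·log₁₀(σ'_f/σ'_0) = 0.42×6.3/(1+1.24)×log₁₀(99.2/64.9)
    = 1.1812 × 0.18427 = 0.2177 m

S_c ≈ 218 mm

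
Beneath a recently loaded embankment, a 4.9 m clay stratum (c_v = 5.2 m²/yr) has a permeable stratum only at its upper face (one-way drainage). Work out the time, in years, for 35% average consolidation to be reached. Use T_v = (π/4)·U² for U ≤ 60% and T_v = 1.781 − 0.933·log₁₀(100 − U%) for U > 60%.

t ≈ 0.444 years

Drainage path length: H_d = H = 4.9 m (single drainage).
U ≤ 60%: T_v = (π/4)·U² = (π/4)×0.35² = 0.096211.
t = T_v·H_d²/c_v = 0.096211×4.9²/5.2 = 0.4442 years.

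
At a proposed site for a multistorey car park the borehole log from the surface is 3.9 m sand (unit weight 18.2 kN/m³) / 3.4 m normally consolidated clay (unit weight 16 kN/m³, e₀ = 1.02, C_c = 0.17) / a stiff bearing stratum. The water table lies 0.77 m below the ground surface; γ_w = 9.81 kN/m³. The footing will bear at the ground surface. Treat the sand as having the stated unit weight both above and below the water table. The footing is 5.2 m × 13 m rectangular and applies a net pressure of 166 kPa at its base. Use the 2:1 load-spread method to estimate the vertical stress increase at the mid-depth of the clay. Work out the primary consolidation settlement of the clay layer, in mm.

Mid-depth of clay below the ground surface: z = 3.9 + 3.4/2 = 5.6 m.
Total vertical stress at mid-clay: σ_v = 18.2×3.9 + 16×1.7 = 98.18 kPa.
Pore pressure: u = 9.81×(5.6 − 0.77) = 47.382 kPa.
Initial effective stress: σ'_0 = σ_v − u = 98.18 − 47.382 = 50.798 kPa.
Stress increase at mid-clay by the 2:1 spreading method:
Δσ = qBL/((B+z)(L+z)) = 166×5.2×13/((5.2+5.6)(13+5.6)) = 55.862 kPa
Final effective stress: σ'_f = σ'_0 + Δσ = 50.798 + 55.862 = 106.66 kPa.
Normally consolidated clay, so the full stress increment lies on the virgin compression line:
S_c = C_c·H/(1+e₀)·log₁₀(σ'_f/σ'_0) = 0.17×3.4/(1+1.02)×log₁₀(106.66/50.798)
    = 0.28614 × 0.32215 = 0.09218 m

S_c ≈ 92.2 mm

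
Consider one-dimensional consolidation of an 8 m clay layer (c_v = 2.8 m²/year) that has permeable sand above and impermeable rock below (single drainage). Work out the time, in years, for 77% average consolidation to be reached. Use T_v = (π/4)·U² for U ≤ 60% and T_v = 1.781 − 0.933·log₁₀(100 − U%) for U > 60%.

t ≈ 11.7 years

Drainage path length: H_d = H = 8 m (single drainage).
U > 60%: T_v = 1.781 − 0.933·log₁₀(100 − 77) = 0.51051.
t = T_v·H_d²/c_v = 0.51051×8²/2.8 = 11.67 years.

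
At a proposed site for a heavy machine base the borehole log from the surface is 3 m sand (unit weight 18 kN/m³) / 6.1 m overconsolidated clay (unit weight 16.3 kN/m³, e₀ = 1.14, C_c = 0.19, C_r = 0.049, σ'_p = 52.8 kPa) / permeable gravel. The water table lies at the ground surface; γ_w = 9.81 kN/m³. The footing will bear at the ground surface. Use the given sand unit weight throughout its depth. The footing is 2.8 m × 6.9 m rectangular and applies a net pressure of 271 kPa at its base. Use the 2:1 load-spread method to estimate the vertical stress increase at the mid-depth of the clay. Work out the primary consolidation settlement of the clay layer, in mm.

S_c ≈ 136 mm

Mid-depth of clay below the ground surface: z = 3 + 6.1/2 = 6.05 m.
Total vertical stress at mid-clay: σ_v = 18×3 + 16.3×3.05 = 103.72 kPa.
Pore pressure: u = 9.81×(6.05 − 0) = 59.351 kPa.
Initial effective stress: σ'_0 = σ_v − u = 103.72 − 59.351 = 44.369 kPa.
Stress increase at mid-clay by the 2:1 spreading method:
Δσ = qBL/((B+z)(L+z)) = 271×2.8×6.9/((2.8+6.05)(6.9+6.05)) = 45.684 kPa
Final effective stress: σ'_f = 44.369 + 45.684 = 90.053 kPa.
σ'_f = 90.053 > σ'_p = 52.8 kPa, so the stress path crosses the preconsolidation pressure — recompression up to σ'_p, then virgin compression beyond:
S_c = H/(1+e₀)·[C_r·log₁₀(σ'_p/σ'_0) + C_c·log₁₀(σ'_f/σ'_p)]
    = 6.1/2.14 × [0.049×log₁₀(52.8/44.369) + 0.19×log₁₀(90.053/52.8)]
    = 2.8505 × [0.0037022 + 0.044054] = 0.1361 m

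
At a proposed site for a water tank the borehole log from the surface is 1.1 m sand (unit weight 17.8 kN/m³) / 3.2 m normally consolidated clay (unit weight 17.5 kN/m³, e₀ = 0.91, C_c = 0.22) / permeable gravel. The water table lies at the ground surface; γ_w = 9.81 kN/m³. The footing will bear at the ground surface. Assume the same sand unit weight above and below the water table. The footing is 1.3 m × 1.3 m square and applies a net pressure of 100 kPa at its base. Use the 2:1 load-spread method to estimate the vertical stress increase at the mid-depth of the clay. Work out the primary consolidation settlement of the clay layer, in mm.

S_c ≈ 65 mm

Mid-depth of clay below the ground surface: z = 1.1 + 3.2/2 = 2.7 m.
Total vertical stress at mid-clay: σ_v = 17.8×1.1 + 17.5×1.6 = 47.58 kPa.
Pore pressure: u = 9.81×(2.7 − 0) = 26.487 kPa.
Initial effective stress: σ'_0 = σ_v − u = 47.58 − 26.487 = 21.093 kPa.
Stress increase at mid-clay by the 2:1 spreading method:
Δσ = qBL/((B+z)(L+z)) = 100×1.3×1.3/((1.3+2.7)(1.3+2.7)) = 10.562 kPa
Final effective stress: σ'_f = σ'_0 + Δσ = 21.093 + 10.562 = 31.655 kPa.
Normally consolidated clay, so the full stress increment lies on the virgin compression line:
S_c = C_c·H/(1+e₀)·log₁₀(σ'_f/σ'_0) = 0.22×3.2/(1+0.91)×log₁₀(31.655/21.093)
    = 0.36859 × 0.1763 = 0.06498 m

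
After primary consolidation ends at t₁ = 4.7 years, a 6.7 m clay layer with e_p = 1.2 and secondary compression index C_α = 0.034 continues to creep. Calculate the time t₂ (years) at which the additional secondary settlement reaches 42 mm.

t₂ ≈ 12 years

S_s = C_α·H/(1+e_p)·log₁₀(t₂/t₁) ⇒ log₁₀(t₂/t₁) = S_s·(1+e_p)/(C_α·H).
log₁₀(t₂/t₁) = 0.042 × (1+1.2) / (0.034×6.7) = 0.4056
t₂ = t₁ × 10^0.4056 = 4.7 × 2.545 = 11.96 years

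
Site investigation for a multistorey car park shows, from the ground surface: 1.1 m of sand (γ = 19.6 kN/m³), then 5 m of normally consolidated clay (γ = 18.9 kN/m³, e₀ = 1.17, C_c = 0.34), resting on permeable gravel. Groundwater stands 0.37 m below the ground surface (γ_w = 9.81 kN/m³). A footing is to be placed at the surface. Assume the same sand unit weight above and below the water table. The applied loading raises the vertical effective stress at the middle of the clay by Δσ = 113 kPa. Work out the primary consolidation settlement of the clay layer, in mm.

Mid-depth of clay below the ground surface: z = 1.1 + 5/2 = 3.6 m.
Total vertical stress at mid-clay: σ_v = 19.6×1.1 + 18.9×2.5 = 68.81 kPa.
Pore pressure: u = 9.81×(3.6 − 0.37) = 31.686 kPa.
Initial effective stress: σ'_0 = σ_v − u = 68.81 − 31.686 = 37.124 kPa.
Final effective stress: σ'_f = σ'_0 + Δσ = 37.124 + 113 = 150.12 kPa.
Normally consolidated clay, so the full stress increment lies on the virgin compression line:
S_c = C_c·H/(1+e₀)·log₁₀(σ'_f/σ'_0) = 0.34×5/(1+1.17)×log₁₀(150.12/37.124)
    = 0.78341 × 0.60678 = 0.4754 m

S_c ≈ 475 mm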